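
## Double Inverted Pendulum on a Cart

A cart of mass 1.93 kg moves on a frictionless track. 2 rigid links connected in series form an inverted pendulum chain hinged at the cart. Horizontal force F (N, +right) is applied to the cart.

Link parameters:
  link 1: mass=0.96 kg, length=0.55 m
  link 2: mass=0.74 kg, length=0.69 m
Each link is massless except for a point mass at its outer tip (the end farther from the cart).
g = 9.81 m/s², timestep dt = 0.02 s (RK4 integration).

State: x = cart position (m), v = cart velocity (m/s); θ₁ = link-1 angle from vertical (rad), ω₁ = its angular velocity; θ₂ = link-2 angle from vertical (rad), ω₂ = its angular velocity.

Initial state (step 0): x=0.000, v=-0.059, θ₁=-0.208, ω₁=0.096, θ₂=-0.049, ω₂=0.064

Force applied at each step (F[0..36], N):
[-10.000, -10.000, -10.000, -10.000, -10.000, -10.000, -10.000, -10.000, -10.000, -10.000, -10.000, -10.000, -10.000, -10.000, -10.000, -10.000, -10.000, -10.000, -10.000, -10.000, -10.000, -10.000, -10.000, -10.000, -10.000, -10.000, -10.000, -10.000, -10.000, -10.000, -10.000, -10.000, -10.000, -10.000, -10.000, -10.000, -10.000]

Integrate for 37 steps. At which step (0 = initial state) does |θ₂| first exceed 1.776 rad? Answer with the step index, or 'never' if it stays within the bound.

apply F[0]=-10.000 → step 1: x=-0.002, v=-0.126, θ₁=-0.206, ω₁=0.098, θ₂=-0.047, ω₂=0.146
apply F[1]=-10.000 → step 2: x=-0.005, v=-0.194, θ₁=-0.204, ω₁=0.101, θ₂=-0.043, ω₂=0.228
apply F[2]=-10.000 → step 3: x=-0.010, v=-0.261, θ₁=-0.202, ω₁=0.105, θ₂=-0.038, ω₂=0.312
apply F[3]=-10.000 → step 4: x=-0.016, v=-0.330, θ₁=-0.200, ω₁=0.110, θ₂=-0.031, ω₂=0.397
apply F[4]=-10.000 → step 5: x=-0.023, v=-0.399, θ₁=-0.198, ω₁=0.115, θ₂=-0.022, ω₂=0.485
apply F[5]=-10.000 → step 6: x=-0.031, v=-0.468, θ₁=-0.195, ω₁=0.121, θ₂=-0.011, ω₂=0.577
apply F[6]=-10.000 → step 7: x=-0.042, v=-0.538, θ₁=-0.193, ω₁=0.126, θ₂=0.001, ω₂=0.672
apply F[7]=-10.000 → step 8: x=-0.053, v=-0.609, θ₁=-0.190, ω₁=0.132, θ₂=0.016, ω₂=0.773
apply F[8]=-10.000 → step 9: x=-0.066, v=-0.680, θ₁=-0.188, ω₁=0.137, θ₂=0.032, ω₂=0.878
apply F[9]=-10.000 → step 10: x=-0.080, v=-0.752, θ₁=-0.185, ω₁=0.143, θ₂=0.051, ω₂=0.990
apply F[10]=-10.000 → step 11: x=-0.096, v=-0.825, θ₁=-0.182, ω₁=0.148, θ₂=0.072, ω₂=1.109
apply F[11]=-10.000 → step 12: x=-0.113, v=-0.899, θ₁=-0.179, ω₁=0.154, θ₂=0.095, ω₂=1.235
apply F[12]=-10.000 → step 13: x=-0.132, v=-0.974, θ₁=-0.176, ω₁=0.161, θ₂=0.121, ω₂=1.368
apply F[13]=-10.000 → step 14: x=-0.152, v=-1.050, θ₁=-0.172, ω₁=0.168, θ₂=0.150, ω₂=1.510
apply F[14]=-10.000 → step 15: x=-0.174, v=-1.127, θ₁=-0.169, ω₁=0.178, θ₂=0.182, ω₂=1.660
apply F[15]=-10.000 → step 16: x=-0.197, v=-1.205, θ₁=-0.165, ω₁=0.190, θ₂=0.216, ω₂=1.818
apply F[16]=-10.000 → step 17: x=-0.222, v=-1.285, θ₁=-0.161, ω₁=0.207, θ₂=0.254, ω₂=1.984
apply F[17]=-10.000 → step 18: x=-0.249, v=-1.366, θ₁=-0.157, ω₁=0.230, θ₂=0.296, ω₂=2.157
apply F[18]=-10.000 → step 19: x=-0.277, v=-1.449, θ₁=-0.152, ω₁=0.261, θ₂=0.341, ω₂=2.337
apply F[19]=-10.000 → step 20: x=-0.307, v=-1.533, θ₁=-0.146, ω₁=0.303, θ₂=0.389, ω₂=2.523
apply F[20]=-10.000 → step 21: x=-0.338, v=-1.619, θ₁=-0.140, ω₁=0.358, θ₂=0.442, ω₂=2.714
apply F[21]=-10.000 → step 22: x=-0.371, v=-1.707, θ₁=-0.132, ω₁=0.431, θ₂=0.498, ω₂=2.907
apply F[22]=-10.000 → step 23: x=-0.406, v=-1.797, θ₁=-0.122, ω₁=0.523, θ₂=0.558, ω₂=3.102
apply F[23]=-10.000 → step 24: x=-0.443, v=-1.888, θ₁=-0.111, ω₁=0.638, θ₂=0.622, ω₂=3.297
apply F[24]=-10.000 → step 25: x=-0.482, v=-1.982, θ₁=-0.097, ω₁=0.781, θ₂=0.690, ω₂=3.490
apply F[25]=-10.000 → step 26: x=-0.523, v=-2.078, θ₁=-0.079, ω₁=0.954, θ₂=0.762, ω₂=3.679
apply F[26]=-10.000 → step 27: x=-0.565, v=-2.176, θ₁=-0.058, ω₁=1.161, θ₂=0.837, ω₂=3.862
apply F[27]=-10.000 → step 28: x=-0.610, v=-2.276, θ₁=-0.033, ω₁=1.405, θ₂=0.916, ω₂=4.035
apply F[28]=-10.000 → step 29: x=-0.656, v=-2.378, θ₁=-0.002, ω₁=1.689, θ₂=0.998, ω₂=4.194
apply F[29]=-10.000 → step 30: x=-0.705, v=-2.483, θ₁=0.035, ω₁=2.015, θ₂=1.084, ω₂=4.334
apply F[30]=-10.000 → step 31: x=-0.755, v=-2.589, θ₁=0.079, ω₁=2.383, θ₂=1.172, ω₂=4.449
apply F[31]=-10.000 → step 32: x=-0.808, v=-2.696, θ₁=0.131, ω₁=2.791, θ₂=1.261, ω₂=4.530
apply F[32]=-10.000 → step 33: x=-0.863, v=-2.801, θ₁=0.191, ω₁=3.236, θ₂=1.352, ω₂=4.566
apply F[33]=-10.000 → step 34: x=-0.920, v=-2.903, θ₁=0.260, ω₁=3.709, θ₂=1.444, ω₂=4.548
apply F[34]=-10.000 → step 35: x=-0.979, v=-2.998, θ₁=0.339, ω₁=4.202, θ₂=1.534, ω₂=4.465
apply F[35]=-10.000 → step 36: x=-1.040, v=-3.080, θ₁=0.428, ω₁=4.700, θ₂=1.622, ω₂=4.309
apply F[36]=-10.000 → step 37: x=-1.102, v=-3.143, θ₁=0.527, ω₁=5.193, θ₂=1.706, ω₂=4.074
max |θ₂| = 1.706 ≤ 1.776 over all 38 states.

Answer: never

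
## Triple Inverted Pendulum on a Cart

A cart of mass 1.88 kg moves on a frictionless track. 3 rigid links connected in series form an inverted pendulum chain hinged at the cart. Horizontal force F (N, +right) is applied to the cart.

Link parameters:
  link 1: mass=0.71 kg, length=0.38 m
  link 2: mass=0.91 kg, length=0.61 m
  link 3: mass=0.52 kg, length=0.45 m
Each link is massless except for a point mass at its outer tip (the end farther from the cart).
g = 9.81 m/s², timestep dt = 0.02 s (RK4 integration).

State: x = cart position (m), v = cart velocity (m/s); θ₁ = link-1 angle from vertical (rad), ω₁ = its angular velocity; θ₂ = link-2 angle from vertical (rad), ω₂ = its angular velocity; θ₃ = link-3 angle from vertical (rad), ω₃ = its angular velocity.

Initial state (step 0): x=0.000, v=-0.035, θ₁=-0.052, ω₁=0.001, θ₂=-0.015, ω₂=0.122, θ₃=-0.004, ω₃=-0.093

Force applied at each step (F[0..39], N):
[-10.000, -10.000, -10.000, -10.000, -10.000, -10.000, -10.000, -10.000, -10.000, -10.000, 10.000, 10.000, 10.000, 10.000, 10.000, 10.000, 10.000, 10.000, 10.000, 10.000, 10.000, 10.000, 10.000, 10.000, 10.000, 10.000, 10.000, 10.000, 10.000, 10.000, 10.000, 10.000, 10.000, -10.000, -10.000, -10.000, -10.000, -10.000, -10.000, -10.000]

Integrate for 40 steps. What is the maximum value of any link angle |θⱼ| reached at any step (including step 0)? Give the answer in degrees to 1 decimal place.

apply F[0]=-10.000 → step 1: x=-0.002, v=-0.130, θ₁=-0.050, ω₁=0.183, θ₂=-0.012, ω₂=0.158, θ₃=-0.006, ω₃=-0.087
apply F[1]=-10.000 → step 2: x=-0.005, v=-0.225, θ₁=-0.045, ω₁=0.371, θ₂=-0.009, ω₂=0.193, θ₃=-0.007, ω₃=-0.084
apply F[2]=-10.000 → step 3: x=-0.011, v=-0.323, θ₁=-0.035, ω₁=0.571, θ₂=-0.004, ω₂=0.227, θ₃=-0.009, ω₃=-0.085
apply F[3]=-10.000 → step 4: x=-0.018, v=-0.423, θ₁=-0.022, ω₁=0.791, θ₂=0.000, ω₂=0.254, θ₃=-0.011, ω₃=-0.091
apply F[4]=-10.000 → step 5: x=-0.028, v=-0.526, θ₁=-0.003, ω₁=1.041, θ₂=0.006, ω₂=0.271, θ₃=-0.013, ω₃=-0.101
apply F[5]=-10.000 → step 6: x=-0.039, v=-0.634, θ₁=0.020, ω₁=1.329, θ₂=0.011, ω₂=0.276, θ₃=-0.015, ω₃=-0.115
apply F[6]=-10.000 → step 7: x=-0.053, v=-0.747, θ₁=0.050, ω₁=1.664, θ₂=0.017, ω₂=0.263, θ₃=-0.017, ω₃=-0.133
apply F[7]=-10.000 → step 8: x=-0.069, v=-0.866, θ₁=0.087, ω₁=2.052, θ₂=0.021, ω₂=0.230, θ₃=-0.020, ω₃=-0.154
apply F[8]=-10.000 → step 9: x=-0.088, v=-0.990, θ₁=0.133, ω₁=2.494, θ₂=0.026, ω₂=0.177, θ₃=-0.024, ω₃=-0.176
apply F[9]=-10.000 → step 10: x=-0.109, v=-1.116, θ₁=0.187, ω₁=2.981, θ₂=0.028, ω₂=0.110, θ₃=-0.027, ω₃=-0.197
apply F[10]=+10.000 → step 11: x=-0.130, v=-1.042, θ₁=0.247, ω₁=3.026, θ₂=0.030, ω₂=-0.002, θ₃=-0.032, ω₃=-0.223
apply F[11]=+10.000 → step 12: x=-0.150, v=-0.973, θ₁=0.309, ω₁=3.145, θ₂=0.028, ω₂=-0.142, θ₃=-0.036, ω₃=-0.248
apply F[12]=+10.000 → step 13: x=-0.169, v=-0.907, θ₁=0.373, ω₁=3.319, θ₂=0.024, ω₂=-0.298, θ₃=-0.041, ω₃=-0.271
apply F[13]=+10.000 → step 14: x=-0.187, v=-0.841, θ₁=0.442, ω₁=3.529, θ₂=0.016, ω₂=-0.460, θ₃=-0.047, ω₃=-0.290
apply F[14]=+10.000 → step 15: x=-0.203, v=-0.773, θ₁=0.515, ω₁=3.758, θ₂=0.005, ω₂=-0.618, θ₃=-0.053, ω₃=-0.303
apply F[15]=+10.000 → step 16: x=-0.218, v=-0.700, θ₁=0.592, ω₁=3.993, θ₂=-0.008, ω₂=-0.761, θ₃=-0.059, ω₃=-0.312
apply F[16]=+10.000 → step 17: x=-0.231, v=-0.621, θ₁=0.674, ω₁=4.228, θ₂=-0.025, ω₂=-0.883, θ₃=-0.065, ω₃=-0.317
apply F[17]=+10.000 → step 18: x=-0.242, v=-0.536, θ₁=0.761, ω₁=4.460, θ₂=-0.044, ω₂=-0.978, θ₃=-0.072, ω₃=-0.319
apply F[18]=+10.000 → step 19: x=-0.252, v=-0.444, θ₁=0.853, ω₁=4.694, θ₂=-0.064, ω₂=-1.043, θ₃=-0.078, ω₃=-0.320
apply F[19]=+10.000 → step 20: x=-0.260, v=-0.344, θ₁=0.949, ω₁=4.935, θ₂=-0.085, ω₂=-1.075, θ₃=-0.085, ω₃=-0.320
apply F[20]=+10.000 → step 21: x=-0.266, v=-0.237, θ₁=1.050, ω₁=5.192, θ₂=-0.107, ω₂=-1.070, θ₃=-0.091, ω₃=-0.320
apply F[21]=+10.000 → step 22: x=-0.269, v=-0.121, θ₁=1.157, ω₁=5.476, θ₂=-0.128, ω₂=-1.025, θ₃=-0.097, ω₃=-0.321
apply F[22]=+10.000 → step 23: x=-0.271, v=0.006, θ₁=1.270, ω₁=5.801, θ₂=-0.147, ω₂=-0.933, θ₃=-0.104, ω₃=-0.322
apply F[23]=+10.000 → step 24: x=-0.269, v=0.146, θ₁=1.389, ω₁=6.184, θ₂=-0.165, ω₂=-0.784, θ₃=-0.110, ω₃=-0.323
apply F[24]=+10.000 → step 25: x=-0.265, v=0.303, θ₁=1.517, ω₁=6.652, θ₂=-0.178, ω₂=-0.565, θ₃=-0.117, ω₃=-0.322
apply F[25]=+10.000 → step 26: x=-0.257, v=0.482, θ₁=1.656, ω₁=7.238, θ₂=-0.186, ω₂=-0.254, θ₃=-0.123, ω₃=-0.320
apply F[26]=+10.000 → step 27: x=-0.245, v=0.694, θ₁=1.808, ω₁=7.998, θ₂=-0.187, ω₂=0.181, θ₃=-0.130, ω₃=-0.313
apply F[27]=+10.000 → step 28: x=-0.229, v=0.955, θ₁=1.978, ω₁=9.021, θ₂=-0.178, ω₂=0.793, θ₃=-0.136, ω₃=-0.301
apply F[28]=+10.000 → step 29: x=-0.207, v=1.289, θ₁=2.172, ω₁=10.464, θ₂=-0.154, ω₂=1.673, θ₃=-0.142, ω₃=-0.288
apply F[29]=+10.000 → step 30: x=-0.176, v=1.740, θ₁=2.401, ω₁=12.616, θ₂=-0.108, ω₂=2.989, θ₃=-0.147, ω₃=-0.302
apply F[30]=+10.000 → step 31: x=-0.136, v=2.361, θ₁=2.684, ω₁=15.943, θ₂=-0.029, ω₂=5.047, θ₃=-0.155, ω₃=-0.494
apply F[31]=+10.000 → step 32: x=-0.082, v=2.996, θ₁=3.046, ω₁=20.069, θ₂=0.100, ω₂=7.957, θ₃=-0.173, ω₃=-1.568
apply F[32]=+10.000 → step 33: x=-0.022, v=2.796, θ₁=3.459, ω₁=20.409, θ₂=0.280, ω₂=9.609, θ₃=-0.230, ω₃=-4.327
apply F[33]=-10.000 → step 34: x=0.025, v=1.894, θ₁=3.838, ω₁=17.450, θ₂=0.468, ω₂=9.041, θ₃=-0.340, ω₃=-6.442
apply F[34]=-10.000 → step 35: x=0.055, v=1.152, θ₁=4.163, ω₁=15.246, θ₂=0.638, ω₂=7.887, θ₃=-0.480, ω₃=-7.426
apply F[35]=-10.000 → step 36: x=0.072, v=0.556, θ₁=4.452, ω₁=13.780, θ₂=0.783, ω₂=6.613, θ₃=-0.634, ω₃=-7.964
apply F[36]=-10.000 → step 37: x=0.078, v=0.053, θ₁=4.717, ω₁=12.730, θ₂=0.902, ω₂=5.277, θ₃=-0.798, ω₃=-8.395
apply F[37]=-10.000 → step 38: x=0.074, v=-0.383, θ₁=4.963, ω₁=11.903, θ₂=0.994, ω₂=3.884, θ₃=-0.970, ω₃=-8.822
apply F[38]=-10.000 → step 39: x=0.063, v=-0.758, θ₁=5.194, ω₁=11.195, θ₂=1.057, ω₂=2.464, θ₃=-1.151, ω₃=-9.241
apply F[39]=-10.000 → step 40: x=0.044, v=-1.072, θ₁=5.411, ω₁=10.564, θ₂=1.093, ω₂=1.094, θ₃=-1.339, ω₃=-9.600
Max |angle| over trajectory = 5.411 rad = 310.1°.

Answer: 310.1°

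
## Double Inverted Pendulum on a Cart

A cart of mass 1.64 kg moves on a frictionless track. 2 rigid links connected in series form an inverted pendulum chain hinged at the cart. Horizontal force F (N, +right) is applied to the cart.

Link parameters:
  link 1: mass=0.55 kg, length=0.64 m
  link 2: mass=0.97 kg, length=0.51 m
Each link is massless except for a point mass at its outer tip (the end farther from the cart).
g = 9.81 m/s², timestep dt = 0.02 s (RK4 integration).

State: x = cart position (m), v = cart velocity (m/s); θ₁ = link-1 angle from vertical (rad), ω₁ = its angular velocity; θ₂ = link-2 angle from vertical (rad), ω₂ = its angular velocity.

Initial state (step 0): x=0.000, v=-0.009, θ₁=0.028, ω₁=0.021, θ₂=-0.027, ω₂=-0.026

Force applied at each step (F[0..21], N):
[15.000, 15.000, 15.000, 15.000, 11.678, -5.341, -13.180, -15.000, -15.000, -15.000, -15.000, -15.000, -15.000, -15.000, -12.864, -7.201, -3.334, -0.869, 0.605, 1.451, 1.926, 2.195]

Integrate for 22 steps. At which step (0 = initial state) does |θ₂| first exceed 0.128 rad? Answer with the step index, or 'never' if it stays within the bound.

Answer: never

Derivation:
apply F[0]=+15.000 → step 1: x=0.002, v=0.169, θ₁=0.026, ω₁=-0.218, θ₂=-0.028, ω₂=-0.085
apply F[1]=+15.000 → step 2: x=0.007, v=0.348, θ₁=0.019, ω₁=-0.462, θ₂=-0.030, ω₂=-0.141
apply F[2]=+15.000 → step 3: x=0.016, v=0.528, θ₁=0.007, ω₁=-0.715, θ₂=-0.034, ω₂=-0.189
apply F[3]=+15.000 → step 4: x=0.028, v=0.711, θ₁=-0.009, ω₁=-0.983, θ₂=-0.038, ω₂=-0.225
apply F[4]=+11.678 → step 5: x=0.044, v=0.857, θ₁=-0.031, ω₁=-1.207, θ₂=-0.043, ω₂=-0.244
apply F[5]=-5.341 → step 6: x=0.060, v=0.799, θ₁=-0.055, ω₁=-1.129, θ₂=-0.048, ω₂=-0.246
apply F[6]=-13.180 → step 7: x=0.075, v=0.650, θ₁=-0.075, ω₁=-0.925, θ₂=-0.052, ω₂=-0.230
apply F[7]=-15.000 → step 8: x=0.086, v=0.482, θ₁=-0.091, ω₁=-0.706, θ₂=-0.057, ω₂=-0.198
apply F[8]=-15.000 → step 9: x=0.094, v=0.318, θ₁=-0.104, ω₁=-0.502, θ₂=-0.060, ω₂=-0.155
apply F[9]=-15.000 → step 10: x=0.099, v=0.156, θ₁=-0.112, ω₁=-0.310, θ₂=-0.063, ω₂=-0.102
apply F[10]=-15.000 → step 11: x=0.100, v=-0.005, θ₁=-0.116, ω₁=-0.126, θ₂=-0.064, ω₂=-0.044
apply F[11]=-15.000 → step 12: x=0.098, v=-0.165, θ₁=-0.117, ω₁=0.057, θ₂=-0.064, ω₂=0.016
apply F[12]=-15.000 → step 13: x=0.094, v=-0.325, θ₁=-0.114, ω₁=0.240, θ₂=-0.064, ω₂=0.075
apply F[13]=-15.000 → step 14: x=0.085, v=-0.486, θ₁=-0.107, ω₁=0.429, θ₂=-0.062, ω₂=0.130
apply F[14]=-12.864 → step 15: x=0.074, v=-0.624, θ₁=-0.097, ω₁=0.588, θ₂=-0.058, ω₂=0.176
apply F[15]=-7.201 → step 16: x=0.061, v=-0.695, θ₁=-0.084, ω₁=0.653, θ₂=-0.055, ω₂=0.213
apply F[16]=-3.334 → step 17: x=0.047, v=-0.722, θ₁=-0.071, ω₁=0.657, θ₂=-0.050, ω₂=0.239
apply F[17]=-0.869 → step 18: x=0.033, v=-0.721, θ₁=-0.059, ω₁=0.627, θ₂=-0.045, ω₂=0.257
apply F[18]=+0.605 → step 19: x=0.018, v=-0.705, θ₁=-0.047, ω₁=0.579, θ₂=-0.040, ω₂=0.268
apply F[19]=+1.451 → step 20: x=0.004, v=-0.680, θ₁=-0.036, ω₁=0.526, θ₂=-0.034, ω₂=0.272
apply F[20]=+1.926 → step 21: x=-0.009, v=-0.651, θ₁=-0.026, ω₁=0.472, θ₂=-0.029, ω₂=0.270
apply F[21]=+2.195 → step 22: x=-0.022, v=-0.620, θ₁=-0.017, ω₁=0.421, θ₂=-0.024, ω₂=0.265
max |θ₂| = 0.064 ≤ 0.128 over all 23 states.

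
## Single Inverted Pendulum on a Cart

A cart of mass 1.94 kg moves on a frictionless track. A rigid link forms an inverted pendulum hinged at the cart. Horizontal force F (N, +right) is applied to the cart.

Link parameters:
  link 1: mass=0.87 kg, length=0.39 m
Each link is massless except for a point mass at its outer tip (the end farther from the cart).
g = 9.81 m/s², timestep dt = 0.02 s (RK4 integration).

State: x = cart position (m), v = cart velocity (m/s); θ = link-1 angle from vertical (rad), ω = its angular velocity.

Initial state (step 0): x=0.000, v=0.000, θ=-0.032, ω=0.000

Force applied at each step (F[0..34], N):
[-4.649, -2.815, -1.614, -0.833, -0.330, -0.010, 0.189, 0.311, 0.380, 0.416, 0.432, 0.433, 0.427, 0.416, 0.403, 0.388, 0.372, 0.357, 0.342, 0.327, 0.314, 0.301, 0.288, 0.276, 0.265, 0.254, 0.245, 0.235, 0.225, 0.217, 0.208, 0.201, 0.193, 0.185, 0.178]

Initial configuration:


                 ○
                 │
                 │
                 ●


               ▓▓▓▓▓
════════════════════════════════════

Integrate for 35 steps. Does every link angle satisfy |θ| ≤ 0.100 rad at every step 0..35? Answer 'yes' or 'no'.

apply F[0]=-4.649 → step 1: x=-0.000, v=-0.045, θ=-0.031, ω=0.100
apply F[1]=-2.815 → step 2: x=-0.002, v=-0.072, θ=-0.028, ω=0.152
apply F[2]=-1.614 → step 3: x=-0.003, v=-0.086, θ=-0.025, ω=0.175
apply F[3]=-0.833 → step 4: x=-0.005, v=-0.092, θ=-0.022, ω=0.180
apply F[4]=-0.330 → step 5: x=-0.007, v=-0.094, θ=-0.018, ω=0.175
apply F[5]=-0.010 → step 6: x=-0.009, v=-0.093, θ=-0.015, ω=0.163
apply F[6]=+0.189 → step 7: x=-0.011, v=-0.090, θ=-0.012, ω=0.148
apply F[7]=+0.311 → step 8: x=-0.012, v=-0.085, θ=-0.009, ω=0.133
apply F[8]=+0.380 → step 9: x=-0.014, v=-0.081, θ=-0.006, ω=0.117
apply F[9]=+0.416 → step 10: x=-0.015, v=-0.076, θ=-0.004, ω=0.102
apply F[10]=+0.432 → step 11: x=-0.017, v=-0.071, θ=-0.002, ω=0.089
apply F[11]=+0.433 → step 12: x=-0.018, v=-0.067, θ=-0.001, ω=0.076
apply F[12]=+0.427 → step 13: x=-0.020, v=-0.062, θ=0.001, ω=0.065
apply F[13]=+0.416 → step 14: x=-0.021, v=-0.058, θ=0.002, ω=0.055
apply F[14]=+0.403 → step 15: x=-0.022, v=-0.054, θ=0.003, ω=0.046
apply F[15]=+0.388 → step 16: x=-0.023, v=-0.051, θ=0.004, ω=0.038
apply F[16]=+0.372 → step 17: x=-0.024, v=-0.047, θ=0.005, ω=0.032
apply F[17]=+0.357 → step 18: x=-0.025, v=-0.044, θ=0.005, ω=0.026
apply F[18]=+0.342 → step 19: x=-0.026, v=-0.041, θ=0.006, ω=0.021
apply F[19]=+0.327 → step 20: x=-0.027, v=-0.038, θ=0.006, ω=0.016
apply F[20]=+0.314 → step 21: x=-0.027, v=-0.035, θ=0.006, ω=0.012
apply F[21]=+0.301 → step 22: x=-0.028, v=-0.033, θ=0.006, ω=0.009
apply F[22]=+0.288 → step 23: x=-0.029, v=-0.030, θ=0.007, ω=0.006
apply F[23]=+0.276 → step 24: x=-0.029, v=-0.028, θ=0.007, ω=0.004
apply F[24]=+0.265 → step 25: x=-0.030, v=-0.026, θ=0.007, ω=0.002
apply F[25]=+0.254 → step 26: x=-0.030, v=-0.024, θ=0.007, ω=-0.000
apply F[26]=+0.245 → step 27: x=-0.031, v=-0.022, θ=0.007, ω=-0.002
apply F[27]=+0.235 → step 28: x=-0.031, v=-0.020, θ=0.007, ω=-0.003
apply F[28]=+0.225 → step 29: x=-0.031, v=-0.018, θ=0.007, ω=-0.004
apply F[29]=+0.217 → step 30: x=-0.032, v=-0.017, θ=0.007, ω=-0.005
apply F[30]=+0.208 → step 31: x=-0.032, v=-0.015, θ=0.006, ω=-0.006
apply F[31]=+0.201 → step 32: x=-0.032, v=-0.014, θ=0.006, ω=-0.006
apply F[32]=+0.193 → step 33: x=-0.033, v=-0.012, θ=0.006, ω=-0.007
apply F[33]=+0.185 → step 34: x=-0.033, v=-0.011, θ=0.006, ω=-0.007
apply F[34]=+0.178 → step 35: x=-0.033, v=-0.010, θ=0.006, ω=-0.007
Max |angle| over trajectory = 0.032 rad; bound = 0.100 → within bound.

Answer: yes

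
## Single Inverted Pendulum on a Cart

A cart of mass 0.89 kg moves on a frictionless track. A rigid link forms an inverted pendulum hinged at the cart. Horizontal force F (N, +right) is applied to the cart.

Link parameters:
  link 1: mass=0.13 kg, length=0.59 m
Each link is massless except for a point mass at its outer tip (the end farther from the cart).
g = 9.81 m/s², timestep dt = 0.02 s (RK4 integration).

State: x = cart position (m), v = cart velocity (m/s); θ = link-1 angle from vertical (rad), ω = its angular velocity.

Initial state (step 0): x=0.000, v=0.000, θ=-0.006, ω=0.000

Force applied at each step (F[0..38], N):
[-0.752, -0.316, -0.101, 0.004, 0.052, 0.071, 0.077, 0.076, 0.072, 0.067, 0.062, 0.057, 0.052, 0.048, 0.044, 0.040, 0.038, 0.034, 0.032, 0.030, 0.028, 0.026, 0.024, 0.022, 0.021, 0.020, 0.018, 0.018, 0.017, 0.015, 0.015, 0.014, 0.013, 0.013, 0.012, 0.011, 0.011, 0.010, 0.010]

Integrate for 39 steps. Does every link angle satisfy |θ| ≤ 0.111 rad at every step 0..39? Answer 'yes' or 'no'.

Answer: yes

Derivation:
apply F[0]=-0.752 → step 1: x=-0.000, v=-0.017, θ=-0.006, ω=0.026
apply F[1]=-0.316 → step 2: x=-0.001, v=-0.024, θ=-0.005, ω=0.036
apply F[2]=-0.101 → step 3: x=-0.001, v=-0.026, θ=-0.004, ω=0.038
apply F[3]=+0.004 → step 4: x=-0.002, v=-0.026, θ=-0.004, ω=0.037
apply F[4]=+0.052 → step 5: x=-0.002, v=-0.024, θ=-0.003, ω=0.033
apply F[5]=+0.071 → step 6: x=-0.003, v=-0.023, θ=-0.002, ω=0.030
apply F[6]=+0.077 → step 7: x=-0.003, v=-0.021, θ=-0.002, ω=0.026
apply F[7]=+0.076 → step 8: x=-0.003, v=-0.019, θ=-0.001, ω=0.023
apply F[8]=+0.072 → step 9: x=-0.004, v=-0.017, θ=-0.001, ω=0.020
apply F[9]=+0.067 → step 10: x=-0.004, v=-0.016, θ=-0.000, ω=0.017
apply F[10]=+0.062 → step 11: x=-0.004, v=-0.015, θ=-0.000, ω=0.014
apply F[11]=+0.057 → step 12: x=-0.005, v=-0.013, θ=0.000, ω=0.012
apply F[12]=+0.052 → step 13: x=-0.005, v=-0.012, θ=0.000, ω=0.010
apply F[13]=+0.048 → step 14: x=-0.005, v=-0.011, θ=0.001, ω=0.009
apply F[14]=+0.044 → step 15: x=-0.005, v=-0.010, θ=0.001, ω=0.007
apply F[15]=+0.040 → step 16: x=-0.006, v=-0.009, θ=0.001, ω=0.006
apply F[16]=+0.038 → step 17: x=-0.006, v=-0.008, θ=0.001, ω=0.005
apply F[17]=+0.034 → step 18: x=-0.006, v=-0.008, θ=0.001, ω=0.004
apply F[18]=+0.032 → step 19: x=-0.006, v=-0.007, θ=0.001, ω=0.003
apply F[19]=+0.030 → step 20: x=-0.006, v=-0.006, θ=0.001, ω=0.002
apply F[20]=+0.028 → step 21: x=-0.006, v=-0.006, θ=0.001, ω=0.002
apply F[21]=+0.026 → step 22: x=-0.006, v=-0.005, θ=0.001, ω=0.001
apply F[22]=+0.024 → step 23: x=-0.007, v=-0.005, θ=0.001, ω=0.001
apply F[23]=+0.022 → step 24: x=-0.007, v=-0.004, θ=0.001, ω=0.000
apply F[24]=+0.021 → step 25: x=-0.007, v=-0.004, θ=0.001, ω=0.000
apply F[25]=+0.020 → step 26: x=-0.007, v=-0.003, θ=0.001, ω=-0.000
apply F[26]=+0.018 → step 27: x=-0.007, v=-0.003, θ=0.001, ω=-0.001
apply F[27]=+0.018 → step 28: x=-0.007, v=-0.003, θ=0.001, ω=-0.001
apply F[28]=+0.017 → step 29: x=-0.007, v=-0.002, θ=0.001, ω=-0.001
apply F[29]=+0.015 → step 30: x=-0.007, v=-0.002, θ=0.001, ω=-0.001
apply F[30]=+0.015 → step 31: x=-0.007, v=-0.002, θ=0.001, ω=-0.001
apply F[31]=+0.014 → step 32: x=-0.007, v=-0.001, θ=0.001, ω=-0.001
apply F[32]=+0.013 → step 33: x=-0.007, v=-0.001, θ=0.001, ω=-0.001
apply F[33]=+0.013 → step 34: x=-0.007, v=-0.001, θ=0.001, ω=-0.001
apply F[34]=+0.012 → step 35: x=-0.007, v=-0.001, θ=0.001, ω=-0.001
apply F[35]=+0.011 → step 36: x=-0.007, v=-0.000, θ=0.001, ω=-0.001
apply F[36]=+0.011 → step 37: x=-0.007, v=-0.000, θ=0.001, ω=-0.002
apply F[37]=+0.010 → step 38: x=-0.007, v=0.000, θ=0.001, ω=-0.002
apply F[38]=+0.010 → step 39: x=-0.007, v=0.000, θ=0.001, ω=-0.002
Max |angle| over trajectory = 0.006 rad; bound = 0.111 → within bound.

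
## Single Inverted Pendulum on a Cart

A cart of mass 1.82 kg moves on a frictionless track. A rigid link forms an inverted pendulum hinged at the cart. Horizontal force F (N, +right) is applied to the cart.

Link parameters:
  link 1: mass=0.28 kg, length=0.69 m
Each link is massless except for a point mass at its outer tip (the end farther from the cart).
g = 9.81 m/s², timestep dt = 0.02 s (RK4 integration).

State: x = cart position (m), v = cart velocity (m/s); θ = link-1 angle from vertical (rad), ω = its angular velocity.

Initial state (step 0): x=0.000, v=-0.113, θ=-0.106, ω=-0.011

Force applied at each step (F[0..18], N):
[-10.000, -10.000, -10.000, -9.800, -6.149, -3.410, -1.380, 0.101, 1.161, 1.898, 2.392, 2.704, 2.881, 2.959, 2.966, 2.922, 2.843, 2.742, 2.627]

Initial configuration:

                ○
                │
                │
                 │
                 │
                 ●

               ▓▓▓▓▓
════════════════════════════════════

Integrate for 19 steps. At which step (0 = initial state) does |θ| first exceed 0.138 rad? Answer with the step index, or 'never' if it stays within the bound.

apply F[0]=-10.000 → step 1: x=-0.003, v=-0.220, θ=-0.105, ω=0.113
apply F[1]=-10.000 → step 2: x=-0.009, v=-0.326, θ=-0.101, ω=0.237
apply F[2]=-10.000 → step 3: x=-0.016, v=-0.433, θ=-0.095, ω=0.363
apply F[3]=-9.800 → step 4: x=-0.026, v=-0.538, θ=-0.087, ω=0.488
apply F[4]=-6.149 → step 5: x=-0.037, v=-0.603, θ=-0.077, ω=0.559
apply F[5]=-3.410 → step 6: x=-0.050, v=-0.638, θ=-0.065, ω=0.590
apply F[6]=-1.380 → step 7: x=-0.063, v=-0.652, θ=-0.053, ω=0.593
apply F[7]=+0.101 → step 8: x=-0.076, v=-0.649, θ=-0.042, ω=0.576
apply F[8]=+1.161 → step 9: x=-0.089, v=-0.635, θ=-0.030, ω=0.545
apply F[9]=+1.898 → step 10: x=-0.101, v=-0.614, θ=-0.020, ω=0.507
apply F[10]=+2.392 → step 11: x=-0.113, v=-0.587, θ=-0.010, ω=0.464
apply F[11]=+2.704 → step 12: x=-0.125, v=-0.557, θ=-0.001, ω=0.419
apply F[12]=+2.881 → step 13: x=-0.135, v=-0.526, θ=0.007, ω=0.374
apply F[13]=+2.959 → step 14: x=-0.146, v=-0.493, θ=0.014, ω=0.330
apply F[14]=+2.966 → step 15: x=-0.155, v=-0.461, θ=0.020, ω=0.289
apply F[15]=+2.922 → step 16: x=-0.164, v=-0.430, θ=0.025, ω=0.249
apply F[16]=+2.843 → step 17: x=-0.172, v=-0.399, θ=0.030, ω=0.213
apply F[17]=+2.742 → step 18: x=-0.180, v=-0.370, θ=0.034, ω=0.180
apply F[18]=+2.627 → step 19: x=-0.187, v=-0.342, θ=0.037, ω=0.150
max |θ| = 0.106 ≤ 0.138 over all 20 states.

Answer: never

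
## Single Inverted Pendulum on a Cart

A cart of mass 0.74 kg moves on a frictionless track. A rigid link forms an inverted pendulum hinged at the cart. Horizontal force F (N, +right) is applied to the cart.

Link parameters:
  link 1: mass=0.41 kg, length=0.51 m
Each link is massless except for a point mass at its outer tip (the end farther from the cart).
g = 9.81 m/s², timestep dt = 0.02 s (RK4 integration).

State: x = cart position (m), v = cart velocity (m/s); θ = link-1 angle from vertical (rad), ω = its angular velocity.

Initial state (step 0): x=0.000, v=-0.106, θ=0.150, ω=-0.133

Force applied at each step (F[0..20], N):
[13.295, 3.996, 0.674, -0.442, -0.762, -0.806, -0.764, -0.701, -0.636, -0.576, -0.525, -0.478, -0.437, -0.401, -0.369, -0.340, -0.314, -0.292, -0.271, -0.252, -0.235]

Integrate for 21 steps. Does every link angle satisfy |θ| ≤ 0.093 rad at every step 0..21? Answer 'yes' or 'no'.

apply F[0]=+13.295 → step 1: x=0.001, v=0.234, θ=0.141, ω=-0.736
apply F[1]=+3.996 → step 2: x=0.007, v=0.327, θ=0.125, ω=-0.866
apply F[2]=+0.674 → step 3: x=0.013, v=0.333, θ=0.108, ω=-0.833
apply F[3]=-0.442 → step 4: x=0.020, v=0.311, θ=0.093, ω=-0.751
apply F[4]=-0.762 → step 5: x=0.026, v=0.281, θ=0.078, ω=-0.660
apply F[5]=-0.806 → step 6: x=0.031, v=0.252, θ=0.066, ω=-0.575
apply F[6]=-0.764 → step 7: x=0.036, v=0.225, θ=0.055, ω=-0.499
apply F[7]=-0.701 → step 8: x=0.040, v=0.201, θ=0.046, ω=-0.432
apply F[8]=-0.636 → step 9: x=0.044, v=0.179, θ=0.038, ω=-0.373
apply F[9]=-0.576 → step 10: x=0.047, v=0.160, θ=0.031, ω=-0.322
apply F[10]=-0.525 → step 11: x=0.050, v=0.142, θ=0.025, ω=-0.278
apply F[11]=-0.478 → step 12: x=0.053, v=0.127, θ=0.020, ω=-0.239
apply F[12]=-0.437 → step 13: x=0.055, v=0.113, θ=0.015, ω=-0.205
apply F[13]=-0.401 → step 14: x=0.058, v=0.101, θ=0.012, ω=-0.176
apply F[14]=-0.369 → step 15: x=0.060, v=0.090, θ=0.008, ω=-0.150
apply F[15]=-0.340 → step 16: x=0.061, v=0.080, θ=0.006, ω=-0.128
apply F[16]=-0.314 → step 17: x=0.063, v=0.071, θ=0.003, ω=-0.109
apply F[17]=-0.292 → step 18: x=0.064, v=0.063, θ=0.001, ω=-0.092
apply F[18]=-0.271 → step 19: x=0.065, v=0.056, θ=-0.000, ω=-0.078
apply F[19]=-0.252 → step 20: x=0.066, v=0.049, θ=-0.002, ω=-0.065
apply F[20]=-0.235 → step 21: x=0.067, v=0.043, θ=-0.003, ω=-0.054
Max |angle| over trajectory = 0.150 rad; bound = 0.093 → exceeded.

Answer: no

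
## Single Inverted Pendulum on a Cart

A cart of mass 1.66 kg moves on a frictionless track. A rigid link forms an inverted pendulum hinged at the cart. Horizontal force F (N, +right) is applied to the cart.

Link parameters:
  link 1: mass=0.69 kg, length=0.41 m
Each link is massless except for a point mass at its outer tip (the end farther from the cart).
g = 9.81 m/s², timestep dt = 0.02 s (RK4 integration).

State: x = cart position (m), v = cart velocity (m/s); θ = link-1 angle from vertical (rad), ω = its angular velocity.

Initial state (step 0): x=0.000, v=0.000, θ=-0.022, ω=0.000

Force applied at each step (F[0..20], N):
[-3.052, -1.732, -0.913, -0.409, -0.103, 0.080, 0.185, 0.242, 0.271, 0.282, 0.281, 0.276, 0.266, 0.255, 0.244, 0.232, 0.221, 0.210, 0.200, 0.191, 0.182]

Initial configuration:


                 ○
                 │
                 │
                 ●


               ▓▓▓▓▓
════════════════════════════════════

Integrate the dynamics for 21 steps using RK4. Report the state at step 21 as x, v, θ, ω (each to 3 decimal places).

Answer: x=-0.019, v=-0.023, θ=0.004, ω=0.008

Derivation:
apply F[0]=-3.052 → step 1: x=-0.000, v=-0.035, θ=-0.021, ω=0.075
apply F[1]=-1.732 → step 2: x=-0.001, v=-0.054, θ=-0.019, ω=0.112
apply F[2]=-0.913 → step 3: x=-0.002, v=-0.064, θ=-0.017, ω=0.126
apply F[3]=-0.409 → step 4: x=-0.004, v=-0.067, θ=-0.014, ω=0.128
apply F[4]=-0.103 → step 5: x=-0.005, v=-0.068, θ=-0.012, ω=0.122
apply F[5]=+0.080 → step 6: x=-0.006, v=-0.066, θ=-0.010, ω=0.112
apply F[6]=+0.185 → step 7: x=-0.008, v=-0.063, θ=-0.007, ω=0.101
apply F[7]=+0.242 → step 8: x=-0.009, v=-0.059, θ=-0.006, ω=0.090
apply F[8]=+0.271 → step 9: x=-0.010, v=-0.056, θ=-0.004, ω=0.078
apply F[9]=+0.282 → step 10: x=-0.011, v=-0.052, θ=-0.002, ω=0.068
apply F[10]=+0.281 → step 11: x=-0.012, v=-0.048, θ=-0.001, ω=0.058
apply F[11]=+0.276 → step 12: x=-0.013, v=-0.045, θ=-0.000, ω=0.050
apply F[12]=+0.266 → step 13: x=-0.014, v=-0.042, θ=0.001, ω=0.042
apply F[13]=+0.255 → step 14: x=-0.015, v=-0.039, θ=0.002, ω=0.036
apply F[14]=+0.244 → step 15: x=-0.016, v=-0.036, θ=0.002, ω=0.030
apply F[15]=+0.232 → step 16: x=-0.016, v=-0.034, θ=0.003, ω=0.025
apply F[16]=+0.221 → step 17: x=-0.017, v=-0.031, θ=0.003, ω=0.020
apply F[17]=+0.210 → step 18: x=-0.017, v=-0.029, θ=0.004, ω=0.016
apply F[18]=+0.200 → step 19: x=-0.018, v=-0.027, θ=0.004, ω=0.013
apply F[19]=+0.191 → step 20: x=-0.019, v=-0.025, θ=0.004, ω=0.010
apply F[20]=+0.182 → step 21: x=-0.019, v=-0.023, θ=0.004, ω=0.008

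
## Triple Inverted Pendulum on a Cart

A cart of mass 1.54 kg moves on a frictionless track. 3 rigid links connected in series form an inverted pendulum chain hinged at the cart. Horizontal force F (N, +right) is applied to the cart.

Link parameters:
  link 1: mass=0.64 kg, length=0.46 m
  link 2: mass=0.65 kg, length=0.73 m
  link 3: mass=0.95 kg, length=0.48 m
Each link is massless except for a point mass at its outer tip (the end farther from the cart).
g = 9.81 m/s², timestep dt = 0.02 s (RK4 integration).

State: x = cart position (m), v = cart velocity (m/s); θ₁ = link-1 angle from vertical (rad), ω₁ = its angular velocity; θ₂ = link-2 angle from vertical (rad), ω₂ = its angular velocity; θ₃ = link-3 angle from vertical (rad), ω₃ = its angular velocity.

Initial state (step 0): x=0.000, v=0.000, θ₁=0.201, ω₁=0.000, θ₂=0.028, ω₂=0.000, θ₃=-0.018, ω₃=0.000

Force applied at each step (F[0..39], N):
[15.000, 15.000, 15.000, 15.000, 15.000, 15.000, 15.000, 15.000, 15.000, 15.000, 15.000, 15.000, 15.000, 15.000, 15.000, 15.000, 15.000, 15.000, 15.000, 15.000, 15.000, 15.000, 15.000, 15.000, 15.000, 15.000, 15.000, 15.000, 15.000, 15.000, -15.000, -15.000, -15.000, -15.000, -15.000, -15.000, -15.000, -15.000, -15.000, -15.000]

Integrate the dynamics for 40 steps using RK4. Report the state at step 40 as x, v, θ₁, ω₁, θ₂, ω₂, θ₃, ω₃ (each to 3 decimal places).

apply F[0]=+15.000 → step 1: x=0.001, v=0.136, θ₁=0.201, ω₁=-0.016, θ₂=0.027, ω₂=-0.150, θ₃=-0.018, ω₃=-0.047
apply F[1]=+15.000 → step 2: x=0.005, v=0.272, θ₁=0.200, ω₁=-0.031, θ₂=0.022, ω₂=-0.303, θ₃=-0.020, ω₃=-0.091
apply F[2]=+15.000 → step 3: x=0.012, v=0.408, θ₁=0.200, ω₁=-0.044, θ₂=0.014, ω₂=-0.462, θ₃=-0.022, ω₃=-0.131
apply F[3]=+15.000 → step 4: x=0.022, v=0.546, θ₁=0.199, ω₁=-0.054, θ₂=0.003, ω₂=-0.629, θ₃=-0.025, ω₃=-0.164
apply F[4]=+15.000 → step 5: x=0.034, v=0.685, θ₁=0.197, ω₁=-0.062, θ₂=-0.011, ω₂=-0.807, θ₃=-0.029, ω₃=-0.186
apply F[5]=+15.000 → step 6: x=0.049, v=0.826, θ₁=0.196, ω₁=-0.067, θ₂=-0.029, ω₂=-0.998, θ₃=-0.032, ω₃=-0.196
apply F[6]=+15.000 → step 7: x=0.067, v=0.969, θ₁=0.195, ω₁=-0.071, θ₂=-0.051, ω₂=-1.204, θ₃=-0.036, ω₃=-0.192
apply F[7]=+15.000 → step 8: x=0.088, v=1.115, θ₁=0.193, ω₁=-0.076, θ₂=-0.077, ω₂=-1.426, θ₃=-0.040, ω₃=-0.171
apply F[8]=+15.000 → step 9: x=0.112, v=1.264, θ₁=0.192, ω₁=-0.087, θ₂=-0.108, ω₂=-1.662, θ₃=-0.043, ω₃=-0.133
apply F[9]=+15.000 → step 10: x=0.139, v=1.417, θ₁=0.190, ω₁=-0.111, θ₂=-0.144, ω₂=-1.909, θ₃=-0.045, ω₃=-0.079
apply F[10]=+15.000 → step 11: x=0.168, v=1.574, θ₁=0.187, ω₁=-0.157, θ₂=-0.184, ω₂=-2.165, θ₃=-0.046, ω₃=-0.011
apply F[11]=+15.000 → step 12: x=0.202, v=1.735, θ₁=0.183, ω₁=-0.233, θ₂=-0.230, ω₂=-2.421, θ₃=-0.046, ω₃=0.064
apply F[12]=+15.000 → step 13: x=0.238, v=1.902, θ₁=0.178, ω₁=-0.350, θ₂=-0.281, ω₂=-2.670, θ₃=-0.044, ω₃=0.139
apply F[13]=+15.000 → step 14: x=0.278, v=2.073, θ₁=0.169, ω₁=-0.517, θ₂=-0.337, ω₂=-2.906, θ₃=-0.040, ω₃=0.206
apply F[14]=+15.000 → step 15: x=0.321, v=2.248, θ₁=0.156, ω₁=-0.739, θ₂=-0.397, ω₂=-3.122, θ₃=-0.035, ω₃=0.257
apply F[15]=+15.000 → step 16: x=0.368, v=2.428, θ₁=0.139, ω₁=-1.022, θ₂=-0.462, ω₂=-3.313, θ₃=-0.030, ω₃=0.284
apply F[16]=+15.000 → step 17: x=0.418, v=2.612, θ₁=0.115, ω₁=-1.368, θ₂=-0.530, ω₂=-3.474, θ₃=-0.024, ω₃=0.281
apply F[17]=+15.000 → step 18: x=0.472, v=2.800, θ₁=0.084, ω₁=-1.779, θ₂=-0.601, ω₂=-3.600, θ₃=-0.019, ω₃=0.244
apply F[18]=+15.000 → step 19: x=0.530, v=2.991, θ₁=0.044, ω₁=-2.255, θ₂=-0.673, ω₂=-3.684, θ₃=-0.015, ω₃=0.169
apply F[19]=+15.000 → step 20: x=0.592, v=3.186, θ₁=-0.007, ω₁=-2.796, θ₂=-0.748, ω₂=-3.719, θ₃=-0.012, ω₃=0.053
apply F[20]=+15.000 → step 21: x=0.657, v=3.381, θ₁=-0.069, ω₁=-3.399, θ₂=-0.822, ω₂=-3.692, θ₃=-0.013, ω₃=-0.105
apply F[21]=+15.000 → step 22: x=0.727, v=3.573, θ₁=-0.143, ω₁=-4.059, θ₂=-0.895, ω₂=-3.591, θ₃=-0.017, ω₃=-0.311
apply F[22]=+15.000 → step 23: x=0.800, v=3.757, θ₁=-0.231, ω₁=-4.765, θ₂=-0.965, ω₂=-3.401, θ₃=-0.026, ω₃=-0.569
apply F[23]=+15.000 → step 24: x=0.877, v=3.923, θ₁=-0.334, ω₁=-5.502, θ₂=-1.030, ω₂=-3.107, θ₃=-0.040, ω₃=-0.890
apply F[24]=+15.000 → step 25: x=0.957, v=4.059, θ₁=-0.451, ω₁=-6.246, θ₂=-1.088, ω₂=-2.705, θ₃=-0.062, ω₃=-1.288
apply F[25]=+15.000 → step 26: x=1.039, v=4.149, θ₁=-0.584, ω₁=-6.971, θ₂=-1.138, ω₂=-2.199, θ₃=-0.092, ω₃=-1.786
apply F[26]=+15.000 → step 27: x=1.123, v=4.176, θ₁=-0.730, ω₁=-7.644, θ₂=-1.176, ω₂=-1.614, θ₃=-0.134, ω₃=-2.410
apply F[27]=+15.000 → step 28: x=1.206, v=4.124, θ₁=-0.889, ω₁=-8.232, θ₂=-1.202, ω₂=-0.991, θ₃=-0.190, ω₃=-3.186
apply F[28]=+15.000 → step 29: x=1.287, v=3.986, θ₁=-1.058, ω₁=-8.694, θ₂=-1.216, ω₂=-0.392, θ₃=-0.263, ω₃=-4.124
apply F[29]=+15.000 → step 30: x=1.365, v=3.764, θ₁=-1.235, ω₁=-8.985, θ₂=-1.218, ω₂=0.105, θ₃=-0.356, ω₃=-5.201
apply F[30]=-15.000 → step 31: x=1.435, v=3.281, θ₁=-1.416, ω₁=-9.026, θ₂=-1.213, ω₂=0.366, θ₃=-0.467, ω₃=-5.926
apply F[31]=-15.000 → step 32: x=1.496, v=2.772, θ₁=-1.596, ω₁=-9.027, θ₂=-1.205, ω₂=0.472, θ₃=-0.593, ω₃=-6.638
apply F[32]=-15.000 → step 33: x=1.546, v=2.254, θ₁=-1.776, ω₁=-8.971, θ₂=-1.196, ω₂=0.375, θ₃=-0.732, ω₃=-7.268
apply F[33]=-15.000 → step 34: x=1.586, v=1.747, θ₁=-1.955, ω₁=-8.865, θ₂=-1.191, ω₂=0.042, θ₃=-0.882, ω₃=-7.744
apply F[34]=-15.000 → step 35: x=1.616, v=1.268, θ₁=-2.131, ω₁=-8.744, θ₂=-1.196, ω₂=-0.530, θ₃=-1.040, ω₃=-8.025
apply F[35]=-15.000 → step 36: x=1.637, v=0.824, θ₁=-2.305, ω₁=-8.639, θ₂=-1.214, ω₂=-1.326, θ₃=-1.202, ω₃=-8.120
apply F[36]=-15.000 → step 37: x=1.649, v=0.416, θ₁=-2.477, ω₁=-8.551, θ₂=-1.250, ω₂=-2.316, θ₃=-1.364, ω₃=-8.065
apply F[37]=-15.000 → step 38: x=1.654, v=0.048, θ₁=-2.646, ω₁=-8.428, θ₂=-1.308, ω₂=-3.468, θ₃=-1.524, ω₃=-7.897
apply F[38]=-15.000 → step 39: x=1.651, v=-0.276, θ₁=-2.813, ω₁=-8.167, θ₂=-1.390, ω₂=-4.735, θ₃=-1.679, ω₃=-7.635
apply F[39]=-15.000 → step 40: x=1.643, v=-0.550, θ₁=-2.971, ω₁=-7.631, θ₂=-1.497, ω₂=-6.044, θ₃=-1.829, ω₃=-7.279

Answer: x=1.643, v=-0.550, θ₁=-2.971, ω₁=-7.631, θ₂=-1.497, ω₂=-6.044, θ₃=-1.829, ω₃=-7.279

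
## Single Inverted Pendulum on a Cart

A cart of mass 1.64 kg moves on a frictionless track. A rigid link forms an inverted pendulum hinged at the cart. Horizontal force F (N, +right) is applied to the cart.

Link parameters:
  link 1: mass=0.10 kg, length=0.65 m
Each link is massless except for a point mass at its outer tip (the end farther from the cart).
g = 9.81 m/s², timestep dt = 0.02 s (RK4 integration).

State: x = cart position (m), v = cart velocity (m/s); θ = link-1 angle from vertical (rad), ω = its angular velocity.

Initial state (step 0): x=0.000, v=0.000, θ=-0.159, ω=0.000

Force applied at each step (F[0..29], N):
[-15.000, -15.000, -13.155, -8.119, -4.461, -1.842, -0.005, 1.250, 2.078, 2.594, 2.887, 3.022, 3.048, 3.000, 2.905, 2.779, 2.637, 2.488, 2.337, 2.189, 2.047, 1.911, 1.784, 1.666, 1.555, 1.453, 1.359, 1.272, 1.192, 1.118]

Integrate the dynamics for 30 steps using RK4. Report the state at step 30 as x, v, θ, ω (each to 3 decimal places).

apply F[0]=-15.000 → step 1: x=-0.002, v=-0.181, θ=-0.157, ω=0.227
apply F[1]=-15.000 → step 2: x=-0.007, v=-0.362, θ=-0.150, ω=0.456
apply F[2]=-13.155 → step 3: x=-0.016, v=-0.520, θ=-0.139, ω=0.654
apply F[3]=-8.119 → step 4: x=-0.027, v=-0.618, θ=-0.125, ω=0.763
apply F[4]=-4.461 → step 5: x=-0.040, v=-0.671, θ=-0.109, ω=0.808
apply F[5]=-1.842 → step 6: x=-0.054, v=-0.692, θ=-0.093, ω=0.811
apply F[6]=-0.005 → step 7: x=-0.068, v=-0.691, θ=-0.077, ω=0.784
apply F[7]=+1.250 → step 8: x=-0.081, v=-0.675, θ=-0.062, ω=0.738
apply F[8]=+2.078 → step 9: x=-0.095, v=-0.649, θ=-0.047, ω=0.682
apply F[9]=+2.594 → step 10: x=-0.107, v=-0.617, θ=-0.034, ω=0.620
apply F[10]=+2.887 → step 11: x=-0.119, v=-0.581, θ=-0.023, ω=0.557
apply F[11]=+3.022 → step 12: x=-0.131, v=-0.544, θ=-0.012, ω=0.495
apply F[12]=+3.048 → step 13: x=-0.141, v=-0.507, θ=-0.003, ω=0.435
apply F[13]=+3.000 → step 14: x=-0.151, v=-0.471, θ=0.005, ω=0.379
apply F[14]=+2.905 → step 15: x=-0.160, v=-0.435, θ=0.012, ω=0.328
apply F[15]=+2.779 → step 16: x=-0.168, v=-0.402, θ=0.018, ω=0.281
apply F[16]=+2.637 → step 17: x=-0.176, v=-0.370, θ=0.024, ω=0.238
apply F[17]=+2.488 → step 18: x=-0.183, v=-0.340, θ=0.028, ω=0.199
apply F[18]=+2.337 → step 19: x=-0.190, v=-0.311, θ=0.032, ω=0.165
apply F[19]=+2.189 → step 20: x=-0.196, v=-0.285, θ=0.035, ω=0.135
apply F[20]=+2.047 → step 21: x=-0.201, v=-0.261, θ=0.037, ω=0.108
apply F[21]=+1.911 → step 22: x=-0.206, v=-0.238, θ=0.039, ω=0.084
apply F[22]=+1.784 → step 23: x=-0.211, v=-0.216, θ=0.040, ω=0.064
apply F[23]=+1.666 → step 24: x=-0.215, v=-0.197, θ=0.042, ω=0.045
apply F[24]=+1.555 → step 25: x=-0.218, v=-0.178, θ=0.042, ω=0.030
apply F[25]=+1.453 → step 26: x=-0.222, v=-0.161, θ=0.043, ω=0.016
apply F[26]=+1.359 → step 27: x=-0.225, v=-0.145, θ=0.043, ω=0.004
apply F[27]=+1.272 → step 28: x=-0.228, v=-0.130, θ=0.043, ω=-0.006
apply F[28]=+1.192 → step 29: x=-0.230, v=-0.116, θ=0.043, ω=-0.014
apply F[29]=+1.118 → step 30: x=-0.232, v=-0.103, θ=0.042, ω=-0.022

Answer: x=-0.232, v=-0.103, θ=0.042, ω=-0.022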